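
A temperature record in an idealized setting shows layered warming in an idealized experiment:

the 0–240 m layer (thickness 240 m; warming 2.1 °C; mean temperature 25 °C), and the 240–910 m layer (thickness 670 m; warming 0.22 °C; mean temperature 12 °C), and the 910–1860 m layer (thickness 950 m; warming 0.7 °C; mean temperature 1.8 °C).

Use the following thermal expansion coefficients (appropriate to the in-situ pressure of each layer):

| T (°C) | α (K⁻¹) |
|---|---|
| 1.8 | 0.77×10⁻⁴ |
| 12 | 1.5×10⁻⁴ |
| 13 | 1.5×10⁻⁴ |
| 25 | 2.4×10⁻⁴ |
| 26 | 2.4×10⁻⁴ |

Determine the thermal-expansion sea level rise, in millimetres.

Layer 1 at 25 °C → α = 2.4×10⁻⁴ K⁻¹
Layer 2 at 12 °C → α = 1.5×10⁻⁴ K⁻¹
Layer 3 at 1.8 °C → α = 0.77×10⁻⁴ K⁻¹
0–240 m: 2.1 × 240 × 2.4×10⁻⁴ = 0.12096 m
Layer 2: 670 × 1.5×10⁻⁴ × 0.22 = 0.02211 m
910–1860 m: 0.77×10⁻⁴ × 0.7 × 950 = 0.051205 m
Δh = 0.12096 + 0.02211 + 0.051205 = 0.194275 m ≈ 194 mm

Δh ≈ 194 mm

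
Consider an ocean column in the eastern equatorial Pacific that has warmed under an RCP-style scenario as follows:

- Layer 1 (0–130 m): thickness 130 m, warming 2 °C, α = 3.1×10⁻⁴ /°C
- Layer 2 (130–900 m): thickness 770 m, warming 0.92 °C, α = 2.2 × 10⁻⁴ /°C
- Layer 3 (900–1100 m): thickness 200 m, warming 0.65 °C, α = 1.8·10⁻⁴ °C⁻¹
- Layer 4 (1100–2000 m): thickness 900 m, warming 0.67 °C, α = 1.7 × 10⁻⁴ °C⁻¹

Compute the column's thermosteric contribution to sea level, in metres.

about 0.362 m

130 × 3.1×10⁻⁴ × 2 = 0.08060 m
770 × 2.2×10⁻⁴ × 0.92 = 0.155848 m
900–1100 m: 1.8×10⁻⁴ × 0.65 × 200 = 0.02340 m
Layer 4: 1.7×10⁻⁴ × 900 × 0.67 = 0.10251 m
Δh = 0.08060 + 0.155848 + 0.02340 + 0.10251 = 0.362358 m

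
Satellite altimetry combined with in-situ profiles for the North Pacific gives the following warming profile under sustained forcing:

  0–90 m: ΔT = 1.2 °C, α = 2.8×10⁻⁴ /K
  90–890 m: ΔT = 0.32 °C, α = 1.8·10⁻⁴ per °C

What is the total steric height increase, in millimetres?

0–90 m: 90 × 2.8×10⁻⁴ × 1.2 = 0.03024 m
Layer 2: 800 × 1.8×10⁻⁴ × 0.32 = 0.04608 m
Δh = 0.03024 + 0.04608 = 0.07632 m

about 76.3 mm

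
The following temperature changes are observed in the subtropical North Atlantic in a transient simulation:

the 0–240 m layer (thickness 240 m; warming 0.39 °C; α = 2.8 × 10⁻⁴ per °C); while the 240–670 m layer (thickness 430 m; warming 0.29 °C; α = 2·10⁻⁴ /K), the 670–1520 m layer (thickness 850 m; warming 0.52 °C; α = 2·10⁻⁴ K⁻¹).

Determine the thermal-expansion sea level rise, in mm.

about 140 mm

2.8×10⁻⁴ × 240 × 0.39 = 0.026208 m
240–670 m: 430 × 2×10⁻⁴ × 0.29 = 0.02494 m
Layer 3: 0.52 × 850 × 2×10⁻⁴ = 0.08840 m
Δh = 0.026208 + 0.02494 + 0.08840 = 0.139548 m ≈ 140 mm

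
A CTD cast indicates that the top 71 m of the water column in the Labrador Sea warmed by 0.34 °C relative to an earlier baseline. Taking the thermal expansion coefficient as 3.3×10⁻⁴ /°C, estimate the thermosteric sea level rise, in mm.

Δh = αΔT·H = 3.3×10⁻⁴ × 0.34 × 71 = 0.0079662 m

Δh = 7.97 mm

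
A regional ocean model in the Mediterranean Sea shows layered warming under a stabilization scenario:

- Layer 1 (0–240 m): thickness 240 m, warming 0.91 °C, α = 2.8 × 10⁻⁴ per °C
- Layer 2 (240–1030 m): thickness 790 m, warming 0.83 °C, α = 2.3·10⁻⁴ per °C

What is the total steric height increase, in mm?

Δh = 210 mm

0–240 m: 0.91 × 2.8×10⁻⁴ × 240 = 0.061152 m
2.3×10⁻⁴ × 0.83 × 790 = 0.150811 m
Δh = 0.061152 + 0.150811 = 0.211963 m ≈ 210 mm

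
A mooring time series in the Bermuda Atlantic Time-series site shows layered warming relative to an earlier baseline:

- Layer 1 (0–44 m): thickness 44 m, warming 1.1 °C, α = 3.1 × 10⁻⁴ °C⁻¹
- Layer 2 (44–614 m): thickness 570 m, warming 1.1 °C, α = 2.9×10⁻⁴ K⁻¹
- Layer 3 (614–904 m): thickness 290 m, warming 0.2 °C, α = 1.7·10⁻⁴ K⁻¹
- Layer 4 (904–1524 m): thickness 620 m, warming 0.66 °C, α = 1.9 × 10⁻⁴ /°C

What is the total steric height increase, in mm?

44 × 1.1 × 3.1×10⁻⁴ = 0.015004 m
570 × 1.1 × 2.9×10⁻⁴ = 0.18183 m
Layer 3: 290 × 0.2 × 1.7×10⁻⁴ = 0.00986 m
Layer 4: 1.9×10⁻⁴ × 0.66 × 620 = 0.077748 m
Δh = 0.015004 + 0.18183 + 0.00986 + 0.077748 = 0.284442 m

284 mm of thermosteric rise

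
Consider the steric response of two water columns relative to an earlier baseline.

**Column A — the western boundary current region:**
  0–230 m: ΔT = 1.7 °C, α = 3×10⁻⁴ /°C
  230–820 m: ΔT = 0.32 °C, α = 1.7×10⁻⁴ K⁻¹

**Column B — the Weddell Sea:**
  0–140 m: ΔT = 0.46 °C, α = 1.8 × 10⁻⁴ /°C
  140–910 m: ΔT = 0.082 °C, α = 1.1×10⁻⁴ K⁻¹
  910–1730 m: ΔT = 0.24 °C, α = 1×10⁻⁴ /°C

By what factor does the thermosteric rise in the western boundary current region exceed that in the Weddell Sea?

3.9

A 230 × 1.7 × 3×10⁻⁴ = 0.11730 m
A 1.7×10⁻⁴ × 590 × 0.32 = 0.032096 m
A total: 0.149396 m
B 140 × 1.8×10⁻⁴ × 0.46 = 0.011592 m
B 1.1×10⁻⁴ × 0.082 × 770 = 0.0069454 m
B Layer 3: 0.24 × 820 × 1×10⁻⁴ = 0.01968 m
B total: 0.0382174 m
Ratio: 0.149396 / 0.0382174 ≈ 3.909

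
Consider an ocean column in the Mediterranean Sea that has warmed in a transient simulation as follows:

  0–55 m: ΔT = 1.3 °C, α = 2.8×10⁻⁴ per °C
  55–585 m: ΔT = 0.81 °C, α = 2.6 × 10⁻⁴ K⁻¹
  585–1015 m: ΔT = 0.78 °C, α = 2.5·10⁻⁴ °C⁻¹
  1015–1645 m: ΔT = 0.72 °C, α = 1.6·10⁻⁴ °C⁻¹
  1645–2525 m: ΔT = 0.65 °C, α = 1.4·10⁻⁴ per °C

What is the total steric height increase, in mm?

about 370 mm

1.3 × 55 × 2.8×10⁻⁴ = 0.02002 m
55–585 m: 0.81 × 2.6×10⁻⁴ × 530 = 0.111618 m
585–1015 m: 2.5×10⁻⁴ × 430 × 0.78 = 0.08385 m
1015–1645 m: 0.72 × 1.6×10⁻⁴ × 630 = 0.072576 m
Layer 5: 0.65 × 880 × 1.4×10⁻⁴ = 0.08008 m
Δh = 0.02002 + 0.111618 + 0.08385 + 0.072576 + 0.08008 = 0.368144 m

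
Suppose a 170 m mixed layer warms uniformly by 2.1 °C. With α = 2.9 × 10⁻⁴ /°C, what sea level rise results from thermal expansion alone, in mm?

Δh = 104 mm

Δh = αΔT·H = 2.9×10⁻⁴ × 2.1 × 170 = 0.10353 m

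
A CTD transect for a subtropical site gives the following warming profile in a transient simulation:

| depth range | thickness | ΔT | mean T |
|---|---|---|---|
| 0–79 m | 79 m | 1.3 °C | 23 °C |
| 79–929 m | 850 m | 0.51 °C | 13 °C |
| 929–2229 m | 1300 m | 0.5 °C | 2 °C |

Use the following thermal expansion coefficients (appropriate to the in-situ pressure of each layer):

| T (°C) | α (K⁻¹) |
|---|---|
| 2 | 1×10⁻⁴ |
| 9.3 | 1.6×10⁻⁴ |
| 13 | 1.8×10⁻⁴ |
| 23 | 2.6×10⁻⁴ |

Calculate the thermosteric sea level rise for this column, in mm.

170 mm

Layer 1 at 23 °C → α = 2.6×10⁻⁴ K⁻¹
Layer 2 at 13 °C → α = 1.8×10⁻⁴ K⁻¹
Layer 3 at 2 °C → α = 1×10⁻⁴ K⁻¹
Layer 1: 1.3 × 79 × 2.6×10⁻⁴ = 0.026702 m
Layer 2: 0.51 × 850 × 1.8×10⁻⁴ = 0.07803 m
Layer 3: 0.5 × 1×10⁻⁴ × 1300 = 0.06500 m
Δh = 0.026702 + 0.07803 + 0.06500 = 0.169732 m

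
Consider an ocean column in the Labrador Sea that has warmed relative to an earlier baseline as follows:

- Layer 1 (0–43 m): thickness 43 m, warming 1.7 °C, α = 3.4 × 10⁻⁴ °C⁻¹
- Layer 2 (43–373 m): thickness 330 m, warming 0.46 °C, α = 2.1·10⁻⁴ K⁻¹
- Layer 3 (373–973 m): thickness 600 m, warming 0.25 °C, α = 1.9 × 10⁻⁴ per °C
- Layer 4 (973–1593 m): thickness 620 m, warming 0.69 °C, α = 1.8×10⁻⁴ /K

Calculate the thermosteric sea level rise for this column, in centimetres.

Layer 1: 43 × 3.4×10⁻⁴ × 1.7 = 0.024854 m
43–373 m: 0.46 × 330 × 2.1×10⁻⁴ = 0.031878 m
373–973 m: 600 × 0.25 × 1.9×10⁻⁴ = 0.02850 m
973–1593 m: 0.69 × 620 × 1.8×10⁻⁴ = 0.077004 m
Δh = 0.024854 + 0.031878 + 0.02850 + 0.077004 = 0.162236 m

16 cm of thermosteric rise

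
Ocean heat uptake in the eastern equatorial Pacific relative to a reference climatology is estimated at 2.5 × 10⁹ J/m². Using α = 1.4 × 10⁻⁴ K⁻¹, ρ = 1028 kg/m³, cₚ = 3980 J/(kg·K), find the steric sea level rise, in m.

Δh = 0.0855 m

Δh = αQ/(ρcₚ) = 1.4×10⁻⁴ × 2.5×10⁹ / (1028 × 3980) ≈ 0.085544 m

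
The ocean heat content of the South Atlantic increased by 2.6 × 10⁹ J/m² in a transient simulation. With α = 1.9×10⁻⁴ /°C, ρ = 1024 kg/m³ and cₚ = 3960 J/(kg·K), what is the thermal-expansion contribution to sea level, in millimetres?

Δh ≈ 122 mm

Δh = αQ/(ρcₚ) = 1.9×10⁻⁴ × 2.6×10⁹ / (1024 × 3960) ≈ 0.12182 m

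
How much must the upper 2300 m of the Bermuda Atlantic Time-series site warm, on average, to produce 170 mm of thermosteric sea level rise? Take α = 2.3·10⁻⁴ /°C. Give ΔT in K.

ΔT = Δh/(αH) = 0.17 / (2.3×10⁻⁴ × 2300) ≈ 0.3214 K

ΔT ≈ 0.321 K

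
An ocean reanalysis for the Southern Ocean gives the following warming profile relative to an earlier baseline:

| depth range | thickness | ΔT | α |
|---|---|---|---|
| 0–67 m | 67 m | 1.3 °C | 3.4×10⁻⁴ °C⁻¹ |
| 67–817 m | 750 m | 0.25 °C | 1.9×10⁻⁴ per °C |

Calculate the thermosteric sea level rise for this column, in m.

0.0652 m

Layer 1: 67 × 3.4×10⁻⁴ × 1.3 = 0.029614 m
Layer 2: 750 × 0.25 × 1.9×10⁻⁴ = 0.035625 m
Δh = 0.029614 + 0.035625 = 0.065239 m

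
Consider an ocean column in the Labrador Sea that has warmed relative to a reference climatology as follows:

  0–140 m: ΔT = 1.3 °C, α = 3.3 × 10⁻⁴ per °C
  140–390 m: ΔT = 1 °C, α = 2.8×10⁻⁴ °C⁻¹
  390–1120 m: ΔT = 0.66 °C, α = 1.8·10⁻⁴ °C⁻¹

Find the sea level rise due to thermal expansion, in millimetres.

Layer 1: 1.3 × 3.3×10⁻⁴ × 140 = 0.06006 m
140–390 m: 1 × 250 × 2.8×10⁻⁴ = 0.07000 m
390–1120 m: 0.66 × 730 × 1.8×10⁻⁴ = 0.086724 m
Δh = 0.06006 + 0.07000 + 0.086724 = 0.216784 m

Δh ≈ 217 mm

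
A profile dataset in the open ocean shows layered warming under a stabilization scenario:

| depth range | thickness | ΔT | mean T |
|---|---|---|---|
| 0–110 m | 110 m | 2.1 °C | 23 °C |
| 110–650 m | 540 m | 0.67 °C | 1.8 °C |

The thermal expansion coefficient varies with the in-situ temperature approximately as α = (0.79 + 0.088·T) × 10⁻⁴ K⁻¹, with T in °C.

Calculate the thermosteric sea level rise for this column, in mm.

99 mm

Layer 1: α = (0.79 + 0.088×23)×10⁻⁴ = 2.814×10⁻⁴ K⁻¹
Layer 2: α = (0.79 + 0.088×1.8)×10⁻⁴ = 0.9484×10⁻⁴ K⁻¹
Layer 1: 2.814×10⁻⁴ × 110 × 2.1 = 0.0650034 m
540 × 0.67 × 0.9484×10⁻⁴ = 0.034313112 m
Δh = 0.0650034 + 0.034313112 = 0.099316512 m ≈ 99 mm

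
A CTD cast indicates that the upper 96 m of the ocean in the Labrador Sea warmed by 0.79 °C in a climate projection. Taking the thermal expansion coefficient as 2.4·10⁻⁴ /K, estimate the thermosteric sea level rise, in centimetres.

Δh = αΔT·H = 2.4×10⁻⁴ × 0.79 × 96 = 0.0182016 m

Δh ≈ 1.82 cm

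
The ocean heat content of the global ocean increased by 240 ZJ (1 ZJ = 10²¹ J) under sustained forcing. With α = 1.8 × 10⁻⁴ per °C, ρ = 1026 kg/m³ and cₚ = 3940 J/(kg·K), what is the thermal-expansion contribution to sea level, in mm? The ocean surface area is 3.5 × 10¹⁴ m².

31 mm

Per unit area: Q = 240×10²¹ / (3.5×10¹⁴) ≈ 6.857×10⁸ J/m²
Δh = αQ/(ρcₚ) = 1.8×10⁻⁴ × 6.857×10⁸ / (1026 × 3940) ≈ 0.030533 m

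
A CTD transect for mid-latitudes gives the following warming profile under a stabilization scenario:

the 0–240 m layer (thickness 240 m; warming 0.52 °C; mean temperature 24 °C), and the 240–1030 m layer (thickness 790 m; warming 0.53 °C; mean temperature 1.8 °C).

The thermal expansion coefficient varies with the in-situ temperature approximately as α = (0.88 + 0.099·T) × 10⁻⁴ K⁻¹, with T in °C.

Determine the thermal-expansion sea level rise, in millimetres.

Layer 1: α = (0.88 + 0.099×24)×10⁻⁴ = 3.256×10⁻⁴ K⁻¹
Layer 2: α = (0.88 + 0.099×1.8)×10⁻⁴ = 1.0582×10⁻⁴ K⁻¹
240 × 3.256×10⁻⁴ × 0.52 = 0.04063488 m
240–1030 m: 0.53 × 1.0582×10⁻⁴ × 790 = 0.044306834 m
Δh = 0.04063488 + 0.044306834 = 0.084941714 m

about 85 mm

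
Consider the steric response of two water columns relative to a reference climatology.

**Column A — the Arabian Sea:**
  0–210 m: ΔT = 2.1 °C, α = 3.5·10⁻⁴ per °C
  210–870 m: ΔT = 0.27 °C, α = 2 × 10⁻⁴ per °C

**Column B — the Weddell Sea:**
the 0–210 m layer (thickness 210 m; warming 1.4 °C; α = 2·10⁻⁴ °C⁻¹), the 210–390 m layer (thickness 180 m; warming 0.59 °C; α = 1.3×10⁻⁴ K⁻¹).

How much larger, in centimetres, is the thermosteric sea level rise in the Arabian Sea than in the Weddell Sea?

11.7 cm larger

A 3.5×10⁻⁴ × 210 × 2.1 = 0.15435 m
A 210–870 m: 2×10⁻⁴ × 660 × 0.27 = 0.03564 m
A total: 0.18999 m
B Layer 1: 1.4 × 2×10⁻⁴ × 210 = 0.05880 m
B 210–390 m: 180 × 0.59 × 1.3×10⁻⁴ = 0.013806 m
B total: 0.072606 m
Difference: 0.18999 − 0.072606 = 0.117384 m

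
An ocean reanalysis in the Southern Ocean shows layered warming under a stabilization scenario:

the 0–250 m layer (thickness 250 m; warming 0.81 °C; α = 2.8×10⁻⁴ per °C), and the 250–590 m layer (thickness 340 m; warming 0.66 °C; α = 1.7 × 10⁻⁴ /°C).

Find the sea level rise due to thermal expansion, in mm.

Δh ≈ 94.8 mm

Layer 1: 0.81 × 2.8×10⁻⁴ × 250 = 0.05670 m
250–590 m: 1.7×10⁻⁴ × 0.66 × 340 = 0.038148 m
Δh = 0.05670 + 0.038148 = 0.094848 m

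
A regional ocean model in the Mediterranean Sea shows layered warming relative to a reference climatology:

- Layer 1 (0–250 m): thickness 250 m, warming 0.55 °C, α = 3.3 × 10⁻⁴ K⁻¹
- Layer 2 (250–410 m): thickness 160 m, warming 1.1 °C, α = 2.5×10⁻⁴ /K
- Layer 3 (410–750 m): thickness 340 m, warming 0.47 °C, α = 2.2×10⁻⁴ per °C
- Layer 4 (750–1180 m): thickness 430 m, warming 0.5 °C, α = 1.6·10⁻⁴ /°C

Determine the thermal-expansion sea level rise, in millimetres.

0–250 m: 250 × 3.3×10⁻⁴ × 0.55 = 0.045375 m
Layer 2: 2.5×10⁻⁴ × 1.1 × 160 = 0.04400 m
410–750 m: 0.47 × 2.2×10⁻⁴ × 340 = 0.035156 m
1.6×10⁻⁴ × 0.5 × 430 = 0.03440 m
Δh = 0.045375 + 0.04400 + 0.035156 + 0.03440 = 0.158931 m

159 mm of thermosteric rise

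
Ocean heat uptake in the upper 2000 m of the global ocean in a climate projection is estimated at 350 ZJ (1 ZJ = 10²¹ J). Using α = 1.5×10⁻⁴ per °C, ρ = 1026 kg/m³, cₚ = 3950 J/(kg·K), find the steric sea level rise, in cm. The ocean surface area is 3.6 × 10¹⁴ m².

about 3.6 cm

Per unit area: Q = 350×10²¹ / (3.6×10¹⁴) ≈ 9.722×10⁸ J/m²
Δh = αQ/(ρcₚ) = 1.5×10⁻⁴ × 9.722×10⁸ / (1026 × 3950) ≈ 0.035983 m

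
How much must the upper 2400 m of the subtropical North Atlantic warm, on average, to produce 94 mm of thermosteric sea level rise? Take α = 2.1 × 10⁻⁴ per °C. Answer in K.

0.187 K

ΔT = Δh/(αH) = 0.094 / (2.1×10⁻⁴ × 2400) ≈ 0.1865 K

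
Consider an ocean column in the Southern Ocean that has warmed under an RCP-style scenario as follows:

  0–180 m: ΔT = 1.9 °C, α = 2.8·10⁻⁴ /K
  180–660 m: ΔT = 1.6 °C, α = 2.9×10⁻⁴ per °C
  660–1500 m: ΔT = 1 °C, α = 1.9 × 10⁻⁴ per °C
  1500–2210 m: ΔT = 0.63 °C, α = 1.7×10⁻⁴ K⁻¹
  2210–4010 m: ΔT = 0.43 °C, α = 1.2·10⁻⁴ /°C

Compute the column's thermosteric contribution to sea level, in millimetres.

647 mm

Layer 1: 1.9 × 2.8×10⁻⁴ × 180 = 0.09576 m
180–660 m: 2.9×10⁻⁴ × 480 × 1.6 = 0.22272 m
840 × 1 × 1.9×10⁻⁴ = 0.15960 m
710 × 0.63 × 1.7×10⁻⁴ = 0.076041 m
2210–4010 m: 1800 × 1.2×10⁻⁴ × 0.43 = 0.09288 m
Δh = 0.09576 + 0.22272 + 0.15960 + 0.076041 + 0.09288 = 0.647001 m ≈ 647 mm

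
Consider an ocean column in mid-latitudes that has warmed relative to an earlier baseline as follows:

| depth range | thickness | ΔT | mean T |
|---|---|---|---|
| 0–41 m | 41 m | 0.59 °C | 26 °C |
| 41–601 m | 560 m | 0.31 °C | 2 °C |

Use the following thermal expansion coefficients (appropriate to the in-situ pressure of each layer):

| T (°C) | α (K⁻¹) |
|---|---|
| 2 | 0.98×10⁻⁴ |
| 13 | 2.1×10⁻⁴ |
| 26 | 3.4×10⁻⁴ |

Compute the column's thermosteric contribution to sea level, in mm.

25.2 mm of thermosteric rise

Layer 1 at 26 °C → α = 3.4×10⁻⁴ K⁻¹
Layer 2 at 2 °C → α = 0.98×10⁻⁴ K⁻¹
0–41 m: 3.4×10⁻⁴ × 41 × 0.59 = 0.0082246 m
41–601 m: 0.98×10⁻⁴ × 560 × 0.31 = 0.0170128 m
Δh = 0.0082246 + 0.0170128 = 0.0252374 m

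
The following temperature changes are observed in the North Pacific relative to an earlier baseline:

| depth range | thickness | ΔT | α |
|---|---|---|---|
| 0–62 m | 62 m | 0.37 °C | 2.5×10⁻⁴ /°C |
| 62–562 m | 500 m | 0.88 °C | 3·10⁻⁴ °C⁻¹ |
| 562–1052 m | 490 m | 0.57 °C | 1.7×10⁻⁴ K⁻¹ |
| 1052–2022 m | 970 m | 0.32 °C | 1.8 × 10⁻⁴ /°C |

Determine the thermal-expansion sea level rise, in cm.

24.1 cm of thermosteric rise

Layer 1: 2.5×10⁻⁴ × 62 × 0.37 = 0.005735 m
500 × 3×10⁻⁴ × 0.88 = 0.13200 m
490 × 0.57 × 1.7×10⁻⁴ = 0.047481 m
1052–2022 m: 1.8×10⁻⁴ × 0.32 × 970 = 0.055872 m
Δh = 0.005735 + 0.13200 + 0.047481 + 0.055872 = 0.241088 m ≈ 24.1 cm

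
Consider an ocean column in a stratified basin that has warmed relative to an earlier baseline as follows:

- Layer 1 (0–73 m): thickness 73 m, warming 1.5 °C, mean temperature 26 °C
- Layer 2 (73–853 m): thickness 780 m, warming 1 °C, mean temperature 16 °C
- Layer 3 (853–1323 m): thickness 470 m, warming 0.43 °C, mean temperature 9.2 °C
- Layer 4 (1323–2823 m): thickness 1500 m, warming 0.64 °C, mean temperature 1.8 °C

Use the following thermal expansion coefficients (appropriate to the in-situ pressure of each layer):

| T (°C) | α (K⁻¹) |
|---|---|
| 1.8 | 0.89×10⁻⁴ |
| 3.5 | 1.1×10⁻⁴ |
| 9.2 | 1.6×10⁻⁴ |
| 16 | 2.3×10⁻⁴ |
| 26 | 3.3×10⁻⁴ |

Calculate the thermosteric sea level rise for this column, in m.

Layer 1 at 26 °C → α = 3.3×10⁻⁴ K⁻¹
Layer 2 at 16 °C → α = 2.3×10⁻⁴ K⁻¹
Layer 3 at 9.2 °C → α = 1.6×10⁻⁴ K⁻¹
Layer 4 at 1.8 °C → α = 0.89×10⁻⁴ K⁻¹
0–73 m: 73 × 1.5 × 3.3×10⁻⁴ = 0.036135 m
1 × 780 × 2.3×10⁻⁴ = 0.17940 m
Layer 3: 470 × 0.43 × 1.6×10⁻⁴ = 0.032336 m
0.89×10⁻⁴ × 1500 × 0.64 = 0.08544 m
Δh = 0.036135 + 0.17940 + 0.032336 + 0.08544 = 0.333311 m

0.333 m of thermosteric rise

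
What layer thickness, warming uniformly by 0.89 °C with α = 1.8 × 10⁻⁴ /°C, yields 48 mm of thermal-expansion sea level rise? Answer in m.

H = Δh/(αΔT) = 0.048 / (1.8×10⁻⁴ × 0.89) ≈ 299.6 m

300 m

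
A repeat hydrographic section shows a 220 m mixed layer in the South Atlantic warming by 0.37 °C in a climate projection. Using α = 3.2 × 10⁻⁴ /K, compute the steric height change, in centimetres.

2.60 cm of thermosteric rise

Δh = αΔT·H = 3.2×10⁻⁴ × 0.37 × 220 = 0.026048 m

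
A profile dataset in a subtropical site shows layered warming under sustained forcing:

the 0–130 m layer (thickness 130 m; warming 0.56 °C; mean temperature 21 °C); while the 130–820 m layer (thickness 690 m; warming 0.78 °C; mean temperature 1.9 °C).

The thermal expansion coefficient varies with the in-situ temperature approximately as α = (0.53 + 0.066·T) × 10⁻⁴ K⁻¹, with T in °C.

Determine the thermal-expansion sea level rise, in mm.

Layer 1: α = (0.53 + 0.066×21)×10⁻⁴ = 1.916×10⁻⁴ K⁻¹
Layer 2: α = (0.53 + 0.066×1.9)×10⁻⁴ = 0.6554×10⁻⁴ K⁻¹
Layer 1: 130 × 1.916×10⁻⁴ × 0.56 = 0.01394848 m
Layer 2: 690 × 0.78 × 0.6554×10⁻⁴ = 0.035273628 m
Δh = 0.01394848 + 0.035273628 = 0.049222108 m

49.2 mm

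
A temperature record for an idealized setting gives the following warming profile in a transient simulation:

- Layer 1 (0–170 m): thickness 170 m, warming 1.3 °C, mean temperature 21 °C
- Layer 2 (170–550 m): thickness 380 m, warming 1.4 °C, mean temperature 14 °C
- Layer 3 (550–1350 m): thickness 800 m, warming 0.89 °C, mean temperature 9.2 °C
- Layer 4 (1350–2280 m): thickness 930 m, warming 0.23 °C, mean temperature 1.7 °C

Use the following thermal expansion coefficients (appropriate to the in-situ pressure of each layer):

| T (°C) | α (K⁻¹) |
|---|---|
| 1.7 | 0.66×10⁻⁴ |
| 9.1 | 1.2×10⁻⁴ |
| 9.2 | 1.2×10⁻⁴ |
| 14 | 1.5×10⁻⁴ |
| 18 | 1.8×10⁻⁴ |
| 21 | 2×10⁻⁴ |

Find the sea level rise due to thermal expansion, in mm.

Layer 1 at 21 °C → α = 2×10⁻⁴ K⁻¹
Layer 2 at 14 °C → α = 1.5×10⁻⁴ K⁻¹
Layer 3 at 9.2 °C → α = 1.2×10⁻⁴ K⁻¹
Layer 4 at 1.7 °C → α = 0.66×10⁻⁴ K⁻¹
170 × 2×10⁻⁴ × 1.3 = 0.04420 m
170–550 m: 1.4 × 1.5×10⁻⁴ × 380 = 0.07980 m
800 × 1.2×10⁻⁴ × 0.89 = 0.08544 m
Layer 4: 0.23 × 930 × 0.66×10⁻⁴ = 0.0141174 m
Δh = 0.04420 + 0.07980 + 0.08544 + 0.0141174 = 0.2235574 m

Δh ≈ 220 mm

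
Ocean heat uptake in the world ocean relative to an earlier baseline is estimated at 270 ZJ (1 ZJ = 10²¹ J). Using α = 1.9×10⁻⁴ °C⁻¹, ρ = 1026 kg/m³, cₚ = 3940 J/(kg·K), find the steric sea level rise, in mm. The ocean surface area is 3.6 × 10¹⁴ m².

about 35.3 mm

Per unit area: Q = 270×10²¹ / (3.6×10¹⁴) = 7.5×10⁸ J/m²
Δh = αQ/(ρcₚ) = 1.9×10⁻⁴ × 7.5×10⁸ / (1026 × 3940) ≈ 0.035251 m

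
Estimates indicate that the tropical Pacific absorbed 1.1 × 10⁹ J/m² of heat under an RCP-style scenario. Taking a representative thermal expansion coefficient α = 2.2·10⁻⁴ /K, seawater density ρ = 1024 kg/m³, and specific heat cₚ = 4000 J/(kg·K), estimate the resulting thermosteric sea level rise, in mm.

59.1 mm

Δh = αQ/(ρcₚ) = 2.2×10⁻⁴ × 1.1×10⁹ / (1024 × 4000) ≈ 0.059082 m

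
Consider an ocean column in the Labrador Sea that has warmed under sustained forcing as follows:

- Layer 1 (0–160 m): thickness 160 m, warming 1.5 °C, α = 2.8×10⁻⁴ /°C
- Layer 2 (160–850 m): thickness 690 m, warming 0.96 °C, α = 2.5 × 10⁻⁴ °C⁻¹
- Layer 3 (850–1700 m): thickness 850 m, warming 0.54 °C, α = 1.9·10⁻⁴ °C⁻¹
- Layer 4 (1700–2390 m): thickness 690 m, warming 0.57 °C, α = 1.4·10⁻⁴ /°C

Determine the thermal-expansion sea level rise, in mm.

375 mm

0–160 m: 160 × 1.5 × 2.8×10⁻⁴ = 0.06720 m
160–850 m: 2.5×10⁻⁴ × 0.96 × 690 = 0.16560 m
850 × 0.54 × 1.9×10⁻⁴ = 0.08721 m
1700–2390 m: 690 × 1.4×10⁻⁴ × 0.57 = 0.055062 m
Δh = 0.06720 + 0.16560 + 0.08721 + 0.055062 = 0.375072 m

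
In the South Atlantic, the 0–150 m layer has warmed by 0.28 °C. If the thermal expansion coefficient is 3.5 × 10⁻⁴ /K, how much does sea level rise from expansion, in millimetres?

Δh = αΔT·H = 3.5×10⁻⁴ × 0.28 × 150 = 0.01470 m

about 14.7 mm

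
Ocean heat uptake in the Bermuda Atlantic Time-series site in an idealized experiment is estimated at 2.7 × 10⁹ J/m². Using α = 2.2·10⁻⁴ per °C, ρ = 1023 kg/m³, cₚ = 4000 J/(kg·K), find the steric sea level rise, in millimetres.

Δh ≈ 145 mm

Δh = αQ/(ρcₚ) = 2.2×10⁻⁴ × 2.7×10⁹ / (1023 × 4000) ≈ 0.14516 m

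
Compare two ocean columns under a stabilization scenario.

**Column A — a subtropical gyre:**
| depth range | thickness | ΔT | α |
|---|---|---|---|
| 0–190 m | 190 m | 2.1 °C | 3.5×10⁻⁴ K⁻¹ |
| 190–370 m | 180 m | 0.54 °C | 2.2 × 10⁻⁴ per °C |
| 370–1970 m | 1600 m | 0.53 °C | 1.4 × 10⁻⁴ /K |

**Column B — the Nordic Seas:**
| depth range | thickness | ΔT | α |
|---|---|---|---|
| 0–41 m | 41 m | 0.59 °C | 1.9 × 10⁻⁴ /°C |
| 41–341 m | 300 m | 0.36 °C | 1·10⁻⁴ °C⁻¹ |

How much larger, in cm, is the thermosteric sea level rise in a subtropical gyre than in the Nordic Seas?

Δh_A − Δh_B ≈ 26.4 cm

A Layer 1: 190 × 2.1 × 3.5×10⁻⁴ = 0.13965 m
A 190–370 m: 0.54 × 180 × 2.2×10⁻⁴ = 0.021384 m
A 370–1970 m: 1600 × 0.53 × 1.4×10⁻⁴ = 0.11872 m
A total: 0.279754 m
B Layer 1: 0.59 × 1.9×10⁻⁴ × 41 = 0.0045961 m
B Layer 2: 0.36 × 300 × 1×10⁻⁴ = 0.01080 m
B total: 0.0153961 m
Difference: 0.279754 − 0.0153961 = 0.2643579 m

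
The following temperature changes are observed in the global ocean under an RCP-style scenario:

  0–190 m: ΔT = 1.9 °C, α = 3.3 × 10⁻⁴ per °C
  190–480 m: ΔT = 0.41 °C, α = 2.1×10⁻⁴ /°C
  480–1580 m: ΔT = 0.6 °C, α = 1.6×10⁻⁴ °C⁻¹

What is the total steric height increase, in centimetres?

Layer 1: 190 × 3.3×10⁻⁴ × 1.9 = 0.11913 m
190–480 m: 290 × 2.1×10⁻⁴ × 0.41 = 0.024969 m
Layer 3: 1100 × 1.6×10⁻⁴ × 0.6 = 0.10560 m
Δh = 0.11913 + 0.024969 + 0.10560 = 0.249699 m

about 25.0 cm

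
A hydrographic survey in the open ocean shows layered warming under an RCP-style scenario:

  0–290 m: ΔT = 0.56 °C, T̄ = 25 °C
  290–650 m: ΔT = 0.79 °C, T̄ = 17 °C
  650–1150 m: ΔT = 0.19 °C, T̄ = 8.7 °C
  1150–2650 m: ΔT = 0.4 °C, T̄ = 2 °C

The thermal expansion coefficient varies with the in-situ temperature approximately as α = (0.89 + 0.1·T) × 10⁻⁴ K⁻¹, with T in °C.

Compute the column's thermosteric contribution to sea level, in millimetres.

about 211 mm

Layer 1: α = (0.89 + 0.1×25)×10⁻⁴ = 3.39×10⁻⁴ K⁻¹
Layer 2: α = (0.89 + 0.1×17)×10⁻⁴ = 2.59×10⁻⁴ K⁻¹
Layer 3: α = (0.89 + 0.1×8.7)×10⁻⁴ = 1.76×10⁻⁴ K⁻¹
Layer 4: α = (0.89 + 0.1×2)×10⁻⁴ = 1.09×10⁻⁴ K⁻¹
Layer 1: 0.56 × 290 × 3.39×10⁻⁴ = 0.0550536 m
290–650 m: 360 × 2.59×10⁻⁴ × 0.79 = 0.0736596 m
0.19 × 500 × 1.76×10⁻⁴ = 0.01672 m
1500 × 1.09×10⁻⁴ × 0.4 = 0.06540 m
Δh = 0.0550536 + 0.0736596 + 0.01672 + 0.06540 = 0.2108332 m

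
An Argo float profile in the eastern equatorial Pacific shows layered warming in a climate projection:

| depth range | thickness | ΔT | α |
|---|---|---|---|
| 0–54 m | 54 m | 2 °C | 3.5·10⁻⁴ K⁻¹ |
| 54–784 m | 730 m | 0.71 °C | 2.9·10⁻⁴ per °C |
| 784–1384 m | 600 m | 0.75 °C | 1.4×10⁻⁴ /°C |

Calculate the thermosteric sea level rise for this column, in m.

0.251 m

54 × 3.5×10⁻⁴ × 2 = 0.03780 m
2.9×10⁻⁴ × 0.71 × 730 = 0.150307 m
784–1384 m: 1.4×10⁻⁴ × 600 × 0.75 = 0.06300 m
Δh = 0.03780 + 0.150307 + 0.06300 = 0.251107 m ≈ 0.251 m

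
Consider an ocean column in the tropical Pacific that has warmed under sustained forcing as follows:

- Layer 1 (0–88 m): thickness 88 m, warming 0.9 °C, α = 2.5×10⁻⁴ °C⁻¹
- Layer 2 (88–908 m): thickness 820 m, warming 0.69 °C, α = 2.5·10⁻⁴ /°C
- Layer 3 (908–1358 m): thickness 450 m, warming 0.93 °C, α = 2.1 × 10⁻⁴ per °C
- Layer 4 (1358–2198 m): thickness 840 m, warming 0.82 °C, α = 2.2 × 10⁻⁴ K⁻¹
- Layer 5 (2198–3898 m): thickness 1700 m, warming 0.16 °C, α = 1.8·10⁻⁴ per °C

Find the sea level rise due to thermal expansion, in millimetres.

2.5×10⁻⁴ × 0.9 × 88 = 0.01980 m
Layer 2: 820 × 0.69 × 2.5×10⁻⁴ = 0.14145 m
908–1358 m: 2.1×10⁻⁴ × 0.93 × 450 = 0.087885 m
840 × 2.2×10⁻⁴ × 0.82 = 0.151536 m
2198–3898 m: 1700 × 1.8×10⁻⁴ × 0.16 = 0.04896 m
Δh = 0.01980 + 0.14145 + 0.087885 + 0.151536 + 0.04896 = 0.449631 m ≈ 450 mm

450 mm of thermosteric rise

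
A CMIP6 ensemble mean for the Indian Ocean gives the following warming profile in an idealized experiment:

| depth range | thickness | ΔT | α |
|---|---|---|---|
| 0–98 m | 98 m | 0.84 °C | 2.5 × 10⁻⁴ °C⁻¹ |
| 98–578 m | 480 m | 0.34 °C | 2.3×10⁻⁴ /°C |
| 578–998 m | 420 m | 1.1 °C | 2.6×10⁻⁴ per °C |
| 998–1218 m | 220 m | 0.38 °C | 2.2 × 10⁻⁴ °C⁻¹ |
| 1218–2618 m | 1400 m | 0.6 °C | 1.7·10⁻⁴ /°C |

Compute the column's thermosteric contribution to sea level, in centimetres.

Δh ≈ 33.9 cm

Layer 1: 2.5×10⁻⁴ × 0.84 × 98 = 0.02058 m
2.3×10⁻⁴ × 480 × 0.34 = 0.037536 m
Layer 3: 2.6×10⁻⁴ × 420 × 1.1 = 0.12012 m
Layer 4: 0.38 × 220 × 2.2×10⁻⁴ = 0.018392 m
Layer 5: 1.7×10⁻⁴ × 0.6 × 1400 = 0.14280 m
Δh = 0.02058 + 0.037536 + 0.12012 + 0.018392 + 0.14280 = 0.339428 m ≈ 33.9 cm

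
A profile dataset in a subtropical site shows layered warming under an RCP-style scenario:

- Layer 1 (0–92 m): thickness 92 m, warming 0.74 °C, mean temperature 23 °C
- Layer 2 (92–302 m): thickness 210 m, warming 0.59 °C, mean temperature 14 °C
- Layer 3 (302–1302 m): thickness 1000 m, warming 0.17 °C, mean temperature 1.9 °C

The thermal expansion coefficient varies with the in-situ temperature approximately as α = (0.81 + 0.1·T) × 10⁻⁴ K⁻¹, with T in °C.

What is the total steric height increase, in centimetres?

Δh ≈ 6.56 cm

Layer 1: α = (0.81 + 0.1×23)×10⁻⁴ = 3.11×10⁻⁴ K⁻¹
Layer 2: α = (0.81 + 0.1×14)×10⁻⁴ = 2.21×10⁻⁴ K⁻¹
Layer 3: α = (0.81 + 0.1×1.9)×10⁻⁴ = 1×10⁻⁴ K⁻¹
3.11×10⁻⁴ × 92 × 0.74 = 0.02117288 m
0.59 × 2.21×10⁻⁴ × 210 = 0.0273819 m
0.17 × 1×10⁻⁴ × 1000 = 0.01700 m
Δh = 0.02117288 + 0.0273819 + 0.01700 = 0.06555478 m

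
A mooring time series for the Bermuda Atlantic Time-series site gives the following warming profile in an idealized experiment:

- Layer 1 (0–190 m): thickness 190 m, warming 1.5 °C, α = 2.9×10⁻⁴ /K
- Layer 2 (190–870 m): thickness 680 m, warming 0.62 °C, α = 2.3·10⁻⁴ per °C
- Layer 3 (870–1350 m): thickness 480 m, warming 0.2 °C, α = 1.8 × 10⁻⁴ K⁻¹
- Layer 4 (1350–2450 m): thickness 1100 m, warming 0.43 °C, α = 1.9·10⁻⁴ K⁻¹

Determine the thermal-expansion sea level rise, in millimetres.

190 × 2.9×10⁻⁴ × 1.5 = 0.08265 m
Layer 2: 680 × 2.3×10⁻⁴ × 0.62 = 0.096968 m
870–1350 m: 480 × 0.2 × 1.8×10⁻⁴ = 0.01728 m
1100 × 1.9×10⁻⁴ × 0.43 = 0.08987 m
Δh = 0.08265 + 0.096968 + 0.01728 + 0.08987 = 0.286768 m

about 290 mm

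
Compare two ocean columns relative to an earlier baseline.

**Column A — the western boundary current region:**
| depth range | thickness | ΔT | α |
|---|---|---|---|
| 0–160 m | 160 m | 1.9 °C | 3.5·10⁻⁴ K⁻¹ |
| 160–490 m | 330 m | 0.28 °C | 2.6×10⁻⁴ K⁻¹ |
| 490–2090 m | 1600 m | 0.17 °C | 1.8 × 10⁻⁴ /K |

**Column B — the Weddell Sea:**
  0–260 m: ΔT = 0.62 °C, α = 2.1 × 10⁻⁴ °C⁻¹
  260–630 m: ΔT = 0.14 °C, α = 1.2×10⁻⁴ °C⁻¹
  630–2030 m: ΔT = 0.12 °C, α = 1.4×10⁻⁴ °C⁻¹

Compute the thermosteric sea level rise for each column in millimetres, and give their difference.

Δh_A ≈ 179 mm, Δh_B ≈ 63.6 mm; difference ≈ 116 mm

A 3.5×10⁻⁴ × 160 × 1.9 = 0.10640 m
A 160–490 m: 2.6×10⁻⁴ × 330 × 0.28 = 0.024024 m
A 490–2090 m: 0.17 × 1.8×10⁻⁴ × 1600 = 0.04896 m
A total: 0.179384 m
B Layer 1: 0.62 × 260 × 2.1×10⁻⁴ = 0.033852 m
B 260–630 m: 370 × 1.2×10⁻⁴ × 0.14 = 0.006216 m
B 0.12 × 1400 × 1.4×10⁻⁴ = 0.02352 m
B total: 0.063588 m
Difference: 0.179384 − 0.063588 = 0.115796 m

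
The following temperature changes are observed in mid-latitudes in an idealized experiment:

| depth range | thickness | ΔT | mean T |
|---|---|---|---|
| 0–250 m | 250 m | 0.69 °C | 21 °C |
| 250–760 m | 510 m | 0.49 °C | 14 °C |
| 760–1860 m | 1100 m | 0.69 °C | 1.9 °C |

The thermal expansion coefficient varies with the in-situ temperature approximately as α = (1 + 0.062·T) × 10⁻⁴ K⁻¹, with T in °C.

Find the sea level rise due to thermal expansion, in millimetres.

about 170 mm

Layer 1: α = (1 + 0.062×21)×10⁻⁴ = 2.302×10⁻⁴ K⁻¹
Layer 2: α = (1 + 0.062×14)×10⁻⁴ = 1.868×10⁻⁴ K⁻¹
Layer 3: α = (1 + 0.062×1.9)×10⁻⁴ = 1.1178×10⁻⁴ K⁻¹
Layer 1: 2.302×10⁻⁴ × 0.69 × 250 = 0.0397095 m
Layer 2: 0.49 × 510 × 1.868×10⁻⁴ = 0.04668132 m
Layer 3: 0.69 × 1100 × 1.1178×10⁻⁴ = 0.08484102 m
Δh = 0.0397095 + 0.04668132 + 0.08484102 = 0.17123184 m ≈ 170 mm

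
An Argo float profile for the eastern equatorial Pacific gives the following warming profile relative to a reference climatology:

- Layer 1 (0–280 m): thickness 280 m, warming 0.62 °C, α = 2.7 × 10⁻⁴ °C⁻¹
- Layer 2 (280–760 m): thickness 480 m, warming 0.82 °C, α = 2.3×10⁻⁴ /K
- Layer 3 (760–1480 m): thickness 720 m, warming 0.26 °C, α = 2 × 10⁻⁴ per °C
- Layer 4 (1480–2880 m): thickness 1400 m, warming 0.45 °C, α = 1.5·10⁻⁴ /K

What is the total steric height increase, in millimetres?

0–280 m: 280 × 2.7×10⁻⁴ × 0.62 = 0.046872 m
280–760 m: 0.82 × 480 × 2.3×10⁻⁴ = 0.090528 m
760–1480 m: 720 × 0.26 × 2×10⁻⁴ = 0.03744 m
1400 × 0.45 × 1.5×10⁻⁴ = 0.09450 m
Δh = 0.046872 + 0.090528 + 0.03744 + 0.09450 = 0.26934 m

269 mm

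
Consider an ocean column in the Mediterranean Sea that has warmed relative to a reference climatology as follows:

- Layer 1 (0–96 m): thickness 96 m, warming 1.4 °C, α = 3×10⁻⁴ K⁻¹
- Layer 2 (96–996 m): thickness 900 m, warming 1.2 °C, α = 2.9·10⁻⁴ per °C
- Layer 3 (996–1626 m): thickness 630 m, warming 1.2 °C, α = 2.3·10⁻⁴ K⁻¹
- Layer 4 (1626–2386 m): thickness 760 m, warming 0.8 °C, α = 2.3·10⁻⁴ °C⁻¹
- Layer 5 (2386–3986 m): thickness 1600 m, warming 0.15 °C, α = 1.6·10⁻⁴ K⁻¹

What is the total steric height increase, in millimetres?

0–96 m: 3×10⁻⁴ × 96 × 1.4 = 0.04032 m
96–996 m: 1.2 × 900 × 2.9×10⁻⁴ = 0.31320 m
Layer 3: 1.2 × 2.3×10⁻⁴ × 630 = 0.17388 m
760 × 2.3×10⁻⁴ × 0.8 = 0.13984 m
1600 × 0.15 × 1.6×10⁻⁴ = 0.03840 m
Δh = 0.04032 + 0.31320 + 0.17388 + 0.13984 + 0.03840 = 0.70564 m

about 706 mm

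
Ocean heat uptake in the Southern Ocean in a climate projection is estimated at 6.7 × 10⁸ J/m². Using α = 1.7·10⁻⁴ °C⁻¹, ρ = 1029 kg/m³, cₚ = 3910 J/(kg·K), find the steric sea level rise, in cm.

2.83 cm

Δh = αQ/(ρcₚ) = 1.7×10⁻⁴ × 6.7×10⁸ / (1029 × 3910) ≈ 0.028309 m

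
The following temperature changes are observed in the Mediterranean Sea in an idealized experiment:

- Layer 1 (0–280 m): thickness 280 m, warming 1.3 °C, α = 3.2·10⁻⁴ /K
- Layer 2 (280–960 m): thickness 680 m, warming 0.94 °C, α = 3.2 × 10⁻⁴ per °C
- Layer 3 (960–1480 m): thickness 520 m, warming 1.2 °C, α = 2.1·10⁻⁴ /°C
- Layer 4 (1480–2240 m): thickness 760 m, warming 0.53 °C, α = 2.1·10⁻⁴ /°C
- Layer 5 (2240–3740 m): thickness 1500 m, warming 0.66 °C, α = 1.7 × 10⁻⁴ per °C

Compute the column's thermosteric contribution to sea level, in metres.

Layer 1: 280 × 1.3 × 3.2×10⁻⁴ = 0.11648 m
Layer 2: 0.94 × 680 × 3.2×10⁻⁴ = 0.204544 m
Layer 3: 1.2 × 520 × 2.1×10⁻⁴ = 0.13104 m
Layer 4: 2.1×10⁻⁴ × 760 × 0.53 = 0.084588 m
1.7×10⁻⁴ × 1500 × 0.66 = 0.16830 m
Δh = 0.11648 + 0.204544 + 0.13104 + 0.084588 + 0.16830 = 0.704952 m ≈ 0.70 m

0.70 m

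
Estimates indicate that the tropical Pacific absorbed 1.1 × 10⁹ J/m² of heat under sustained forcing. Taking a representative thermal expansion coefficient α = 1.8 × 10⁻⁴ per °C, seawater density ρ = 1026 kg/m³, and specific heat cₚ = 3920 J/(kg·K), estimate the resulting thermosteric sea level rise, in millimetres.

Δh = αQ/(ρcₚ) = 1.8×10⁻⁴ × 1.1×10⁹ / (1026 × 3920) ≈ 0.04923 m

49.2 mm of thermosteric rise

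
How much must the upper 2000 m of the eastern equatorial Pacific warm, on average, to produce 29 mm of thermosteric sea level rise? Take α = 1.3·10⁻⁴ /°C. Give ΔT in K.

about 0.112 K

ΔT = Δh/(αH) = 0.029 / (1.3×10⁻⁴ × 2000) ≈ 0.1115 K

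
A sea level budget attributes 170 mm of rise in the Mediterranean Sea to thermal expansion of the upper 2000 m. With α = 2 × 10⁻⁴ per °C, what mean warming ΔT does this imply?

ΔT = Δh/(αH) = 0.17 / (2×10⁻⁴ × 2000) = 0.4250 °C

ΔT ≈ 0.425 °C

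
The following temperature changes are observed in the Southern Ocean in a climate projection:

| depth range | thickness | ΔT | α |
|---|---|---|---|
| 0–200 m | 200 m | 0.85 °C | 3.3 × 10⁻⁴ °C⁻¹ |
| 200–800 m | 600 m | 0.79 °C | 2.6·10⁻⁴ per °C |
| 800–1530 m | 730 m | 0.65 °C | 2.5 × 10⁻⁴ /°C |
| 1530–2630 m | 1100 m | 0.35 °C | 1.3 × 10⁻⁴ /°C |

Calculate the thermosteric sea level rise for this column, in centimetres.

3.3×10⁻⁴ × 0.85 × 200 = 0.05610 m
Layer 2: 0.79 × 2.6×10⁻⁴ × 600 = 0.12324 m
800–1530 m: 2.5×10⁻⁴ × 0.65 × 730 = 0.118625 m
1100 × 0.35 × 1.3×10⁻⁴ = 0.05005 m
Δh = 0.05610 + 0.12324 + 0.118625 + 0.05005 = 0.348015 m ≈ 34.8 cm

about 34.8 cm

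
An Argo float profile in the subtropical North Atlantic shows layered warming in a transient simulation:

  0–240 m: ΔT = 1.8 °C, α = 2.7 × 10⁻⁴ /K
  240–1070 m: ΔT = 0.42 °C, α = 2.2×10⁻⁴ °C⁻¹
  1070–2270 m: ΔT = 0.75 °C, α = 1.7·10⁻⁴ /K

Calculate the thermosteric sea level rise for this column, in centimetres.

about 34.6 cm

0–240 m: 2.7×10⁻⁴ × 240 × 1.8 = 0.11664 m
240–1070 m: 0.42 × 830 × 2.2×10⁻⁴ = 0.076692 m
1070–2270 m: 1.7×10⁻⁴ × 0.75 × 1200 = 0.15300 m
Δh = 0.11664 + 0.076692 + 0.15300 = 0.346332 m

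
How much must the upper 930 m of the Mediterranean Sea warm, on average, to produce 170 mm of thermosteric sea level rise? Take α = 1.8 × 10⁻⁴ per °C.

1.02 K

ΔT = Δh/(αH) = 0.17 / (1.8×10⁻⁴ × 930) ≈ 1.016 K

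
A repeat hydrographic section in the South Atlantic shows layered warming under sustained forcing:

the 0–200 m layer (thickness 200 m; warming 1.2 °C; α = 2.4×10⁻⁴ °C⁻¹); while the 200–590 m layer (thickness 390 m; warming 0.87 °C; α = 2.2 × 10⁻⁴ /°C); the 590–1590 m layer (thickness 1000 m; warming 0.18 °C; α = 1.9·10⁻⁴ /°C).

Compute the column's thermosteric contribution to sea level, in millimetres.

Δh ≈ 166 mm

0–200 m: 2.4×10⁻⁴ × 200 × 1.2 = 0.05760 m
200–590 m: 2.2×10⁻⁴ × 390 × 0.87 = 0.074646 m
590–1590 m: 1.9×10⁻⁴ × 0.18 × 1000 = 0.03420 m
Δh = 0.05760 + 0.074646 + 0.03420 = 0.166446 m ≈ 166 mm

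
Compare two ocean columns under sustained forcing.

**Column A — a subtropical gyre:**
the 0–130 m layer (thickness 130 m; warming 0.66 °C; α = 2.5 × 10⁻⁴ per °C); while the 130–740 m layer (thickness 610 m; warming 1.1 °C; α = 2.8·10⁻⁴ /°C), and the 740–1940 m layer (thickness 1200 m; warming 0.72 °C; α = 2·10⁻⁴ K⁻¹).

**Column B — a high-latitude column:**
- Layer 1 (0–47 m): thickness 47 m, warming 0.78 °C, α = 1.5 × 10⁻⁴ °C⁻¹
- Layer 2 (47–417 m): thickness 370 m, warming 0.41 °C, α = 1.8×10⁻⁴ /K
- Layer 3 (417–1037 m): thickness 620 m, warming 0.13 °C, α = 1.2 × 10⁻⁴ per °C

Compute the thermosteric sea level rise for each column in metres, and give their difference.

Δh_A ≈ 0.382 m, Δh_B ≈ 0.0425 m; difference ≈ 0.340 m

A 130 × 0.66 × 2.5×10⁻⁴ = 0.02145 m
A Layer 2: 1.1 × 610 × 2.8×10⁻⁴ = 0.18788 m
A 740–1940 m: 1200 × 0.72 × 2×10⁻⁴ = 0.17280 m
A total: 0.38213 m
B Layer 1: 1.5×10⁻⁴ × 47 × 0.78 = 0.005499 m
B 370 × 0.41 × 1.8×10⁻⁴ = 0.027306 m
B 0.13 × 1.2×10⁻⁴ × 620 = 0.009672 m
B total: 0.042477 m
Difference: 0.38213 − 0.042477 = 0.339653 m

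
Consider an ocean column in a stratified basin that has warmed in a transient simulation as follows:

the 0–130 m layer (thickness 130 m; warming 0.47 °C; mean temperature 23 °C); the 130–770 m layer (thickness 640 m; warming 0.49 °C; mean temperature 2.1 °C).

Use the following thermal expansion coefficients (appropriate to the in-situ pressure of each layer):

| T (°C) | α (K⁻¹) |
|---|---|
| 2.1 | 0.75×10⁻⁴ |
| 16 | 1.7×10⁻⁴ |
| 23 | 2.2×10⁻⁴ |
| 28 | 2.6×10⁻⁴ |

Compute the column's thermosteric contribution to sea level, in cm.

Layer 1 at 23 °C → α = 2.2×10⁻⁴ K⁻¹
Layer 2 at 2.1 °C → α = 0.75×10⁻⁴ K⁻¹
Layer 1: 0.47 × 130 × 2.2×10⁻⁴ = 0.013442 m
Layer 2: 0.75×10⁻⁴ × 640 × 0.49 = 0.02352 m
Δh = 0.013442 + 0.02352 = 0.036962 m ≈ 3.70 cm

Δh ≈ 3.70 cm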